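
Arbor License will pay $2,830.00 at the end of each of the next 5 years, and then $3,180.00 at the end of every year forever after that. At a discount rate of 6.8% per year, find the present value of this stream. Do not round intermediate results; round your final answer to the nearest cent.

PV of 5-year annuity: $2,830.00 × [1 − (1+0.068)^−5] / 0.068 = 11665.96208
Perpetuity value at year 5: $3,180.00 / 0.068 = 46764.70588
PV of perpetuity: 46764.70588 / (1+0.068)^5 = 33655.95697
Total PV = 11665.96208 + 33655.95697 = 45321.91905

$45321.92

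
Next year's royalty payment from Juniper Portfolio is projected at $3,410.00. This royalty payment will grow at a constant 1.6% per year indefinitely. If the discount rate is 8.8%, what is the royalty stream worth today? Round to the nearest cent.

$47361.11

Growing perpetuity: P = D₁ / (r − g) = $3,410.0000 / (0.088 − 0.016) = $47,361.11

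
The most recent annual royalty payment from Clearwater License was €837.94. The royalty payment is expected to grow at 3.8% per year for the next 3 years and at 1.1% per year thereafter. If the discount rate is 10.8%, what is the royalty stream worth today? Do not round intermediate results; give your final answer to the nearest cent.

€9390.03

D_1 = 869.78172
D_2 = 902.83343
D_3 = 937.14110
Terminal value at year 3: TV = D_3×(1+g_2)/(r−g_2) = 947.44965/0.097 = 9767.52214
P_0 = D_1/(1+r)^1 + D_2/(1+r)^2 + D_3/(1+r)^3 + TV/(1+r)^3
    = 785.00155 + 735.40759 + 688.94682 + 7180.67256 = 9390.02852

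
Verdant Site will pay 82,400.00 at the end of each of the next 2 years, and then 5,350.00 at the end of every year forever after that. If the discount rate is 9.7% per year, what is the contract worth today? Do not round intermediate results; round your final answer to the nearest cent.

PV of 2-year annuity: 82,400.00 × [1 − (1+0.097)^−2] / 0.097 = 143586.09583
Perpetuity value at year 2: 5,350.00 / 0.097 = 55154.63918
PV of perpetuity: 55154.63918 / (1+0.097)^2 = 45831.99824
Total PV = 143586.09583 + 45831.99824 = 189418.09408

189418.09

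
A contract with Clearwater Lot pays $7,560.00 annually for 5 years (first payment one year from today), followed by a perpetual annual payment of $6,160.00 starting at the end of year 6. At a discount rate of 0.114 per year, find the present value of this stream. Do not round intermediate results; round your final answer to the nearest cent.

PV of 5-year annuity: $7,560.00 × [1 − (1+0.114)^−5] / 0.114 = 27662.09675
Perpetuity value at year 5: $6,160.00 / 0.114 = 54035.08772
PV of perpetuity: 54035.08772 / (1+0.114)^5 = 31495.60148
Total PV = 27662.09675 + 31495.60148 = 59157.69823

$59157.70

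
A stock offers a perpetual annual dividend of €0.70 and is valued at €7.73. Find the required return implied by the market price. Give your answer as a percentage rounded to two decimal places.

9.06%

P = C/r ⇒ r = C/P = €0.70/€7.73 = 0.090556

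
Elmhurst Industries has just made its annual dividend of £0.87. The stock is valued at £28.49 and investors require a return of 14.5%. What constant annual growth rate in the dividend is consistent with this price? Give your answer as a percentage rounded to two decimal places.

11.11%

P = D₀(1+g)/(r−g) ⇒ P(r−g) = D₀(1+g) ⇒ g(P+D₀) = P·r − D₀
g = (P·r − D₀)/(P + D₀) = (£28.49×0.145 − £0.87) / (£28.49 + £0.87) = 0.111071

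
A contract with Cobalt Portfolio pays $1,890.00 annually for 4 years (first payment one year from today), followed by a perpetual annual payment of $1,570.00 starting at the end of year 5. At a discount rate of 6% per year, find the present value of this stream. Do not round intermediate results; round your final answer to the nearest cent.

$27275.50

PV of 4-year annuity: $1,890.00 × [1 − (1+0.06)^−4] / 0.06 = 6549.04961
Perpetuity value at year 4: $1,570.00 / 0.06 = 26166.66667
PV of perpetuity: 26166.66667 / (1+0.06)^4 = 20726.45085
Total PV = 6549.04961 + 20726.45085 = 27275.50046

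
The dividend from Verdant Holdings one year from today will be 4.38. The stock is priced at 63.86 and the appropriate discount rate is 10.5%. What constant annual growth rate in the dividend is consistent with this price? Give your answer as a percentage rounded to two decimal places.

3.64%

P = D₁/(r−g) ⇒ g = r − D₁/P = 0.105 − 4.38/63.86 = 0.036412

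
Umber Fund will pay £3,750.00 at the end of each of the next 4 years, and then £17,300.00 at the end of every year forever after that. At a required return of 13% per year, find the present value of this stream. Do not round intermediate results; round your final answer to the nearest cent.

£92772.84

PV of 4-year annuity: £3,750.00 × [1 − (1+0.13)^−4] / 0.13 = 11154.26747
Perpetuity value at year 4: £17,300.00 / 0.13 = 133076.92308
PV of perpetuity: 133076.92308 / (1+0.13)^4 = 81618.56915
Total PV = 11154.26747 + 81618.56915 = 92772.83662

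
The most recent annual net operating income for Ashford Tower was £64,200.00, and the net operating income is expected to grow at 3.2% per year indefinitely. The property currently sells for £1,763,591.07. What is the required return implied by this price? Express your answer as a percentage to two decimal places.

D₁ = £64,200.00 × 1.032 = £66,254.4000
P = D₁/(r − g) ⇒ r = D₁/P + g = £66,254.4000/£1,763,591.07 + 0.032 = 0.037568 + 0.032 = 0.069568

6.96%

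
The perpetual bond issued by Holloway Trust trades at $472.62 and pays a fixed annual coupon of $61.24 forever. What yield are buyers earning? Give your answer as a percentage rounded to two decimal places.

P = C/r ⇒ r = C/P = $61.24/$472.62 = 0.129576

12.96%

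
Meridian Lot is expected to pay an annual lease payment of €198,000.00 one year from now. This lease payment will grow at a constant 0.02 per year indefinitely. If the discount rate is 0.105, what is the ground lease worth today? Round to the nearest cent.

€2329411.76

Growing perpetuity: P = D₁ / (r − g) = €198,000.0000 / (0.105 − 0.02) = €2,329,411.76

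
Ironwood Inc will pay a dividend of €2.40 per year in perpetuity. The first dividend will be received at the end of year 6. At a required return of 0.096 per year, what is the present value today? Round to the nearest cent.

Value at end of year 5: C / r = €2.40 / 0.096 = €25.0000
Discount to today: PV = €25.0000 / (1 + 0.096)^5 = €25.0000 / 1.581440 = €15.81

€15.81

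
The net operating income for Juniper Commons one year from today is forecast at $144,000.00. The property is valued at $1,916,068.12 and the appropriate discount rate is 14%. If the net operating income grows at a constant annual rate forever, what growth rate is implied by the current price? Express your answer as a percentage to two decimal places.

P = D₁/(r−g) ⇒ g = r − D₁/P = 0.14 − $144,000.00/$1,916,068.12 = 0.064846

6.48%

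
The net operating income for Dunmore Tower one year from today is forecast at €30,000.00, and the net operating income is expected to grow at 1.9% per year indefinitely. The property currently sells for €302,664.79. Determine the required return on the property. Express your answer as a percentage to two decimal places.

11.81%

P = D₁/(r − g) ⇒ r = D₁/P + g = €30,000.0000/€302,664.79 + 0.019 = 0.099120 + 0.019 = 0.118120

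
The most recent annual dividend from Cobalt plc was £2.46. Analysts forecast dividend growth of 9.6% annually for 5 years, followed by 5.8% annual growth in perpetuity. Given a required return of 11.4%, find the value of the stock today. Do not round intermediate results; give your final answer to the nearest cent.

£54.56

D_1 = 2.69616
D_2 = 2.95499
D_3 = 3.23867
D_4 = 3.54958
D_5 = 3.89034
Terminal value at year 5: TV = D_5×(1+g_2)/(r−g_2) = 4.11598/0.056 = 73.49969
P_0 = D_1/(1+r)^1 + D_2/(1+r)^2 + D_3/(1+r)^3 + D_4/(1+r)^4 + D_5/(1+r)^5 + TV/(1+r)^5
    = 2.42025 + 2.38114 + 2.34267 + 2.30482 + 2.26758 + 42.84100 = 54.55746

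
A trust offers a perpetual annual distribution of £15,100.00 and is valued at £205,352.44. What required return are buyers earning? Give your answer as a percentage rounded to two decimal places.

7.35%

P = C/r ⇒ r = C/P = £15,100.00/£205,352.44 = 0.073532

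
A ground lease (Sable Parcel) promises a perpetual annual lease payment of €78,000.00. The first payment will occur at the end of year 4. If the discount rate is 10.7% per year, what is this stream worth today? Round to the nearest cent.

Value at end of year 3: C / r = €78,000.00 / 0.107 = €728,971.9626
Discount to today: PV = €728,971.9626 / (1 + 0.107)^3 = €728,971.9626 / 1.356572 = €537,363.25

€537363.25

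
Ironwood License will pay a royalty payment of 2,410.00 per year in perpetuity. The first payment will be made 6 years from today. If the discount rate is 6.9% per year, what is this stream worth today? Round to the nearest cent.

Value at end of year 5: C / r = 2,410.00 / 0.069 = 34,927.5362
Discount to today: PV = 34,927.5362 / (1 + 0.069)^5 = 34,927.5362 / 1.396010 = 25,019.55

25019.55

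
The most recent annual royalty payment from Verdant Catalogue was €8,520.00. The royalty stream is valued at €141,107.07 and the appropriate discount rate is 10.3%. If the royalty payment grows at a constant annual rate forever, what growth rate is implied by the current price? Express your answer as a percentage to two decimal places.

4.02%

P = D₀(1+g)/(r−g) ⇒ P(r−g) = D₀(1+g) ⇒ g(P+D₀) = P·r − D₀
g = (P·r − D₀)/(P + D₀) = (€141,107.07×0.103 − €8,520.00) / (€141,107.07 + €8,520.00) = 0.040193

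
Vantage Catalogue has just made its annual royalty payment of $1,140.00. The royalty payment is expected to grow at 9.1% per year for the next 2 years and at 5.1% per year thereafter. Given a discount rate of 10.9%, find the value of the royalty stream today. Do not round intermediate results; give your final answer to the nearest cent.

D_1 = 1243.74000
D_2 = 1356.92034
Terminal value at year 2: TV = D_2×(1+g_2)/(r−g_2) = 1426.12328/0.058 = 24588.33237
P_0 = D_1/(1+r)^1 + D_2/(1+r)^2 + TV/(1+r)^2
    = 1121.49684 + 1103.29401 + 19992.44835 = 22217.23920

$22217.24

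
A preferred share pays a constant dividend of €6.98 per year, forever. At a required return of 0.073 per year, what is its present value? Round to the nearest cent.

Level perpetuity: PV = C / r = €6.98 / 0.073 = €95.62

€95.62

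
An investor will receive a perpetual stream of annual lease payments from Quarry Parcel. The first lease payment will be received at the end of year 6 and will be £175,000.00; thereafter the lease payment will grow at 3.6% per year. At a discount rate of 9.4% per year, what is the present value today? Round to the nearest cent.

Value at end of year 5: C₁ / (r − g) = £175,000.00 / (0.094 − 0.036) = £3,017,241.3793
Discount to today: PV = £3,017,241.3793 / (1 + 0.094)^5 = £3,017,241.3793 / 1.567064 = £1,925,410.98

£1925410.98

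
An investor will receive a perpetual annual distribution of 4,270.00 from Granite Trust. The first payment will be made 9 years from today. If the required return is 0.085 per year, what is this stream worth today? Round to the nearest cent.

Value at end of year 8: C / r = 4,270.00 / 0.085 = 50,235.2941
Discount to today: PV = 50,235.2941 / (1 + 0.085)^8 = 50,235.2941 / 1.920604 = 26,155.98

26155.98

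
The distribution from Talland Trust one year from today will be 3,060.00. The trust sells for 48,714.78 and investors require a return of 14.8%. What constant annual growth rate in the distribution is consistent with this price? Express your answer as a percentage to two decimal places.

8.52%

P = D₁/(r−g) ⇒ g = r − D₁/P = 0.148 − 3,060.00/48,714.78 = 0.085185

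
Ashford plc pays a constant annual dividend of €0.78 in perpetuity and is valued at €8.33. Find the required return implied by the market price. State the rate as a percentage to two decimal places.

P = C/r ⇒ r = C/P = €0.78/€8.33 = 0.093637

9.36%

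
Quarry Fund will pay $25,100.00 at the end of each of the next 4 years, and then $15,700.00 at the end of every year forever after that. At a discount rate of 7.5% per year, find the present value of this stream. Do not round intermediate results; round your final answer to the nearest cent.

PV of 4-year annuity: $25,100.00 × [1 − (1+0.075)^−4] / 0.075 = 84068.08937
Perpetuity value at year 4: $15,700.00 / 0.075 = 209333.33333
PV of perpetuity: 209333.33333 / (1+0.075)^4 = 156748.91090
Total PV = 84068.08937 + 156748.91090 = 240817.00027

$240817.00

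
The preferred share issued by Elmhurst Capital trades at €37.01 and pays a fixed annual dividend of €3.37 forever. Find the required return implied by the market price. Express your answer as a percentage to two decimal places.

9.11%

P = C/r ⇒ r = C/P = €3.37/€37.01 = 0.091056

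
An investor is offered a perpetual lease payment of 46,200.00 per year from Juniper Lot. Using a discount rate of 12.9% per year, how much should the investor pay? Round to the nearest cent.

358139.53

Level perpetuity: PV = C / r = 46,200.00 / 0.129 = 358,139.53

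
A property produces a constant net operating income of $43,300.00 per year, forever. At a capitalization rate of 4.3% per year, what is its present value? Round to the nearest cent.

Level perpetuity: PV = C / r = $43,300.00 / 0.043 = $1,006,976.74

$1006976.74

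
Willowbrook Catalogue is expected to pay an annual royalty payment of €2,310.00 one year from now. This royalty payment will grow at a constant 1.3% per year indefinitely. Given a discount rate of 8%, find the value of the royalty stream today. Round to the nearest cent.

€34477.61

Growing perpetuity: P = D₁ / (r − g) = €2,310.0000 / (0.08 − 0.013) = €34,477.61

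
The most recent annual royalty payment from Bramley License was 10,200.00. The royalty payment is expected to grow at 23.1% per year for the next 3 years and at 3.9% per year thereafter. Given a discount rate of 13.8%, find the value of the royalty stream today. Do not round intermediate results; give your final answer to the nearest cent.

D_1 = 12556.20000
D_2 = 15456.68220
D_3 = 19027.17579
Terminal value at year 3: TV = D_3×(1+g_2)/(r−g_2) = 19769.23564/0.099 = 199689.24893
P_0 = D_1/(1+r)^1 + D_2/(1+r)^2 + D_3/(1+r)^3 + TV/(1+r)^3
    = 11033.56766 + 11935.25641 + 12910.63325 + 135496.44391 = 171375.90123

171375.90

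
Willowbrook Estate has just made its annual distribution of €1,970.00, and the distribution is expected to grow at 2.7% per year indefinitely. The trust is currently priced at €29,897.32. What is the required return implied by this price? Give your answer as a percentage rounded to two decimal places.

D₁ = €1,970.00 × 1.027 = €2,023.1900
P = D₁/(r − g) ⇒ r = D₁/P + g = €2,023.1900/€29,897.32 + 0.027 = 0.067671 + 0.027 = 0.094671

9.47%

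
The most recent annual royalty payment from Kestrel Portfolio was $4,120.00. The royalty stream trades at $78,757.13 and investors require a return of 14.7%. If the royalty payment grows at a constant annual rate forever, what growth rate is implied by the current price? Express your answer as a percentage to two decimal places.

P = D₀(1+g)/(r−g) ⇒ P(r−g) = D₀(1+g) ⇒ g(P+D₀) = P·r − D₀
g = (P·r − D₀)/(P + D₀) = ($78,757.13×0.147 − $4,120.00) / ($78,757.13 + $4,120.00) = 0.089980

9.00%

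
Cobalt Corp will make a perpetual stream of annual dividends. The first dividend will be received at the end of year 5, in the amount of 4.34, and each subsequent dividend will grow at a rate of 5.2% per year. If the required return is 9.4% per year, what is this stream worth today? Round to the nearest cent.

72.14

Value at end of year 4: C₁ / (r − g) = 4.34 / (0.094 − 0.052) = 103.3333
Discount to today: PV = 103.3333 / (1 + 0.094)^4 = 103.3333 / 1.432416 = 72.14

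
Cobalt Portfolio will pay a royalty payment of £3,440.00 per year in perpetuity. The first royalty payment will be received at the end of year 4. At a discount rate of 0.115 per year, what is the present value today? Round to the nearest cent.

£21579.23

Value at end of year 3: C / r = £3,440.00 / 0.115 = £29,913.0435
Discount to today: PV = £29,913.0435 / (1 + 0.115)^3 = £29,913.0435 / 1.386196 = £21,579.23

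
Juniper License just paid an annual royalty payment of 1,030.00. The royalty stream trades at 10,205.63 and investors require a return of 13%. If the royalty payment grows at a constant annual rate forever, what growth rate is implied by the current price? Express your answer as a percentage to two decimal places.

2.64%

P = D₀(1+g)/(r−g) ⇒ P(r−g) = D₀(1+g) ⇒ g(P+D₀) = P·r − D₀
g = (P·r − D₀)/(P + D₀) = (10,205.63×0.13 − 1,030.00) / (10,205.63 + 1,030.00) = 0.026410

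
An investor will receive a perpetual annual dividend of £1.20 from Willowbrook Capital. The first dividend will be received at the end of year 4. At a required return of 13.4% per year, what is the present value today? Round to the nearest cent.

£6.14

Value at end of year 3: C / r = £1.20 / 0.134 = £8.9552
Discount to today: PV = £8.9552 / (1 + 0.134)^3 = £8.9552 / 1.458274 = £6.14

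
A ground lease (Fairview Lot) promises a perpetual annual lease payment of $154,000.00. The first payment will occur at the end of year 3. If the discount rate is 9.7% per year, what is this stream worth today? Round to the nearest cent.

Value at end of year 2: C / r = $154,000.00 / 0.097 = $1,587,628.8660
Discount to today: PV = $1,587,628.8660 / (1 + 0.097)^2 = $1,587,628.8660 / 1.203409 = $1,319,276.21

$1319276.21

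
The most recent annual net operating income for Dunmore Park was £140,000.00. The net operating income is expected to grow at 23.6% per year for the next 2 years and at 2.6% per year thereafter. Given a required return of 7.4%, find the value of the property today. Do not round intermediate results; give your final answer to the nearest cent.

£4309888.27

D_1 = 173040.00000
D_2 = 213877.44000
Terminal value at year 2: TV = D_2×(1+g_2)/(r−g_2) = 219438.25344/0.048 = 4571630.28000
P_0 = D_1/(1+r)^1 + D_2/(1+r)^2 + TV/(1+r)^2
    = 161117.31844 + 185419.93071 + 3963351.01901 = 4309888.26816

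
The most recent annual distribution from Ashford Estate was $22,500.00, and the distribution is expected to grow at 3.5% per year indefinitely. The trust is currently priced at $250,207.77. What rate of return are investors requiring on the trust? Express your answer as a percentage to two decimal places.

D₁ = $22,500.00 × 1.035 = $23,287.5000
P = D₁/(r − g) ⇒ r = D₁/P + g = $23,287.5000/$250,207.77 + 0.035 = 0.093073 + 0.035 = 0.128073

12.81%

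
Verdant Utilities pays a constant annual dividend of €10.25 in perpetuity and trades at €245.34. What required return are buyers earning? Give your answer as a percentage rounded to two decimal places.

4.18%

P = C/r ⇒ r = C/P = €10.25/€245.34 = 0.041779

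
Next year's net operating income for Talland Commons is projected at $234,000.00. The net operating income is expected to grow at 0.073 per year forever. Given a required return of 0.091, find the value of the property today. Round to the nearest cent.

Growing perpetuity: P = D₁ / (r − g) = $234,000.0000 / (0.091 − 0.073) = $13,000,000.00

$13000000.00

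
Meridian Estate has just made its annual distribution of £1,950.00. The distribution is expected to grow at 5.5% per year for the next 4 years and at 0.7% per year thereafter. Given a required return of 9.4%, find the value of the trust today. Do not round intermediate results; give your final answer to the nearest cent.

£26649.44

D_1 = 2057.25000
D_2 = 2170.39875
D_3 = 2289.77068
D_4 = 2415.70807
Terminal value at year 4: TV = D_4×(1+g_2)/(r−g_2) = 2432.61803/0.087 = 27961.12673
P_0 = D_1/(1+r)^1 + D_2/(1+r)^2 + D_3/(1+r)^3 + D_4/(1+r)^4 + TV/(1+r)^4
    = 1880.48446 + 1813.44708 + 1748.79952 + 1686.45657 + 19520.25020 = 26649.43782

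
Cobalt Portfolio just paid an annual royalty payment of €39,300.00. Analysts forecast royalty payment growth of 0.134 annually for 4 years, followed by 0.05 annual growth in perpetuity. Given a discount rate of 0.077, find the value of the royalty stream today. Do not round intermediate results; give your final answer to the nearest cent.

D_1 = 44566.20000
D_2 = 50538.07080
D_3 = 57310.17229
D_4 = 64989.73537
Terminal value at year 4: TV = D_4×(1+g_2)/(r−g_2) = 68239.22214/0.027 = 2527378.59787
P_0 = D_1/(1+r)^1 + D_2/(1+r)^2 + D_3/(1+r)^3 + D_4/(1+r)^4 + TV/(1+r)^4
    = 41379.94429 + 43569.96920 + 45875.90071 + 48303.87317 + 1878483.95680 = 2057613.64418

€2057613.64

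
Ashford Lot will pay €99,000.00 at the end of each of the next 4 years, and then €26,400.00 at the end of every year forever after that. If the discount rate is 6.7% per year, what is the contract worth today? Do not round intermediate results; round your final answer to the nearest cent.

€641616.05

PV of 4-year annuity: €99,000.00 × [1 − (1+0.067)^−4] / 0.067 = 337617.55016
Perpetuity value at year 4: €26,400.00 / 0.067 = 394029.85075
PV of perpetuity: 394029.85075 / (1+0.067)^4 = 303998.50404
Total PV = 337617.55016 + 303998.50404 = 641616.05420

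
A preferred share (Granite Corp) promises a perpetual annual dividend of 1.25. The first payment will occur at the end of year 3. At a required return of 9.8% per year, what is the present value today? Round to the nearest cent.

Value at end of year 2: C / r = 1.25 / 0.098 = 12.7551
Discount to today: PV = 12.7551 / (1 + 0.098)^2 = 12.7551 / 1.205604 = 10.58

10.58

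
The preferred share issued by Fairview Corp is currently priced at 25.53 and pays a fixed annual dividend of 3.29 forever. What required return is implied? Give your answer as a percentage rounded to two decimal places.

12.89%

P = C/r ⇒ r = C/P = 3.29/25.53 = 0.128868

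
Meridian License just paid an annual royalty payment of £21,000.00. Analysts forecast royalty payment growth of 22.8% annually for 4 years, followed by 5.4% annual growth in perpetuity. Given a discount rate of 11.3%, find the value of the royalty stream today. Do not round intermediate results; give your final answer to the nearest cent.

D_1 = 25788.00000
D_2 = 31667.66400
D_3 = 38887.89139
D_4 = 47754.33063
Terminal value at year 4: TV = D_4×(1+g_2)/(r−g_2) = 50333.06448/0.059 = 853102.78785
P_0 = D_1/(1+r)^1 + D_2/(1+r)^2 + D_3/(1+r)^3 + D_4/(1+r)^4 + TV/(1+r)^4
    = 23169.81132 + 25563.81698 + 28205.18172 + 31119.46375 + 555930.75918 = 663989.03295

£663989.03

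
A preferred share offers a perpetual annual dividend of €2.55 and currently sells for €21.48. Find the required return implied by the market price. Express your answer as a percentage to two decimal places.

11.87%

P = C/r ⇒ r = C/P = €2.55/€21.48 = 0.118715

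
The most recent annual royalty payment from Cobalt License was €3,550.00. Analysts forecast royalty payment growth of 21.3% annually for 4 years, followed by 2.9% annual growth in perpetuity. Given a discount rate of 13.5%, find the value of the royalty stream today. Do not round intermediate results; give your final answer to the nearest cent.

€61770.18

D_1 = 4306.15000
D_2 = 5223.35995
D_3 = 6335.93562
D_4 = 7685.48991
Terminal value at year 4: TV = D_4×(1+g_2)/(r−g_2) = 7908.36911/0.106 = 74607.25579
P_0 = D_1/(1+r)^1 + D_2/(1+r)^2 + D_3/(1+r)^3 + D_4/(1+r)^4 + TV/(1+r)^4
    = 3793.96476 + 4054.69538 + 4333.34404 + 4631.14214 + 44957.03075 = 61770.17706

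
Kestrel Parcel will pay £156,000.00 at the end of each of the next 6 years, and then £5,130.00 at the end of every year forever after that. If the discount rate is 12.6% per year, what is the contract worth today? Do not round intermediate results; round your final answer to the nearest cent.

£650603.18

PV of 6-year annuity: £156,000.00 × [1 − (1+0.126)^−6] / 0.126 = 630626.81163
Perpetuity value at year 6: £5,130.00 / 0.126 = 40714.28571
PV of perpetuity: 40714.28571 / (1+0.126)^6 = 19976.36556
Total PV = 630626.81163 + 19976.36556 = 650603.17719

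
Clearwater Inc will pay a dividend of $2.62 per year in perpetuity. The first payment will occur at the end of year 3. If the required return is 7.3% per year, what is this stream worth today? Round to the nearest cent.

Value at end of year 2: C / r = $2.62 / 0.073 = $35.8904
Discount to today: PV = $35.8904 / (1 + 0.073)^2 = $35.8904 / 1.151329 = $31.17

$31.17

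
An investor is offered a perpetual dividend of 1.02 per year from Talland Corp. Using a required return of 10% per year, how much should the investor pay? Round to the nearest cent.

Level perpetuity: PV = C / r = 1.02 / 0.1 = 10.20

10.20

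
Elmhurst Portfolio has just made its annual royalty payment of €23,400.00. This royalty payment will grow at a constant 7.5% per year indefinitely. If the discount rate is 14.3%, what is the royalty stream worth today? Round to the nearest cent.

€369926.47

D₁ = D₀ × (1 + g) = €23,400.00 × 1.075 = €25,155.0000
Growing perpetuity: P = D₁ / (r − g) = €25,155.0000 / (0.143 − 0.075) = €369,926.47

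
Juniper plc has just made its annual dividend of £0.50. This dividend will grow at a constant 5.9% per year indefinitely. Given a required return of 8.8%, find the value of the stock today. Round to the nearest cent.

D₁ = D₀ × (1 + g) = £0.50 × 1.059 = £0.5295
Growing perpetuity: P = D₁ / (r − g) = £0.5295 / (0.088 − 0.059) = £18.26

£18.26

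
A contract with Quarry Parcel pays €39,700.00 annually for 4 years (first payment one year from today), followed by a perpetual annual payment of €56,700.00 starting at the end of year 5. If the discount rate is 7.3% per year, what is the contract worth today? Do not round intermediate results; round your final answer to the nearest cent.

€719517.58

PV of 4-year annuity: €39,700.00 × [1 − (1+0.073)^−4] / 0.073 = 133566.56359
Perpetuity value at year 4: €56,700.00 / 0.073 = 776712.32877
PV of perpetuity: 776712.32877 / (1+0.073)^4 = 585951.01502
Total PV = 133566.56359 + 585951.01502 = 719517.57861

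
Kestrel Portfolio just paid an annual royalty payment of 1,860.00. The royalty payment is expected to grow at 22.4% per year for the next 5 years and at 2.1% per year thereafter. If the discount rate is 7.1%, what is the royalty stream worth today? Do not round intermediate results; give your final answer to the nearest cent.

D_1 = 2276.64000
D_2 = 2786.60736
D_3 = 3410.80741
D_4 = 4174.82827
D_5 = 5109.98980
Terminal value at year 5: TV = D_5×(1+g_2)/(r−g_2) = 5217.29959/0.05 = 104345.99172
P_0 = D_1/(1+r)^1 + D_2/(1+r)^2 + D_3/(1+r)^3 + D_4/(1+r)^4 + D_5/(1+r)^5 + TV/(1+r)^5
    = 2125.71429 + 2429.38776 + 2776.44315 + 3173.07788 + 3626.37472 + 74050.57188 = 88181.56968

88181.57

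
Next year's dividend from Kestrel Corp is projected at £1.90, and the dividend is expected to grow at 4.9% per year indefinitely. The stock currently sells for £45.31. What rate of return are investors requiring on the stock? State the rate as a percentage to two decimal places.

P = D₁/(r − g) ⇒ r = D₁/P + g = £1.9000/£45.31 + 0.049 = 0.041933 + 0.049 = 0.090933

9.09%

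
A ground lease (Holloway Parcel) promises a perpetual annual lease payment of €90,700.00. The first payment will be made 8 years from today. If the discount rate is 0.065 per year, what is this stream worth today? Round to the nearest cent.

€897938.67

Value at end of year 7: C / r = €90,700.00 / 0.065 = €1,395,384.6154
Discount to today: PV = €1,395,384.6154 / (1 + 0.065)^7 = €1,395,384.6154 / 1.553987 = €897,938.67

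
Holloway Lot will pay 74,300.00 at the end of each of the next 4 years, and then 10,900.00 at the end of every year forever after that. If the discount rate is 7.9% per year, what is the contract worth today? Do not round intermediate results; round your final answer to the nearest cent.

PV of 4-year annuity: 74,300.00 × [1 − (1+0.079)^−4] / 0.079 = 246639.79148
Perpetuity value at year 4: 10,900.00 / 0.079 = 137974.68354
PV of perpetuity: 137974.68354 / (1+0.079)^4 = 101791.99543
Total PV = 246639.79148 + 101791.99543 = 348431.78690

348431.79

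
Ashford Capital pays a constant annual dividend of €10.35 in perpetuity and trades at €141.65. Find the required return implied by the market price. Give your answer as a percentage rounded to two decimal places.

P = C/r ⇒ r = C/P = €10.35/€141.65 = 0.073067

7.31%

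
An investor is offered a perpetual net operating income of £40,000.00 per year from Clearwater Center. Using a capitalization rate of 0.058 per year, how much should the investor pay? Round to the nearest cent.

Level perpetuity: PV = C / r = £40,000.00 / 0.058 = £689,655.17

£689655.17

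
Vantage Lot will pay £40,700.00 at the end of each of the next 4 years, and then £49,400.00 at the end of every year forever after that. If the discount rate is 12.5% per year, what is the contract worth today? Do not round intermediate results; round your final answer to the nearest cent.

£369050.94

PV of 4-year annuity: £40,700.00 × [1 − (1+0.125)^−4] / 0.125 = 122329.52294
Perpetuity value at year 4: £49,400.00 / 0.125 = 395200.00000
PV of perpetuity: 395200.00000 / (1+0.125)^4 = 246721.41442
Total PV = 122329.52294 + 246721.41442 = 369050.93736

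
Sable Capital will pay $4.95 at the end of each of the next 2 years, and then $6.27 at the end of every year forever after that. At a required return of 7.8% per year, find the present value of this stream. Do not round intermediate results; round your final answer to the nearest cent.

PV of 2-year annuity: $4.95 × [1 − (1+0.078)^−2] / 0.078 = 8.85143
Perpetuity value at year 2: $6.27 / 0.078 = 80.38462
PV of perpetuity: 80.38462 / (1+0.078)^2 = 69.17281
Total PV = 8.85143 + 69.17281 = 78.02424

$78.02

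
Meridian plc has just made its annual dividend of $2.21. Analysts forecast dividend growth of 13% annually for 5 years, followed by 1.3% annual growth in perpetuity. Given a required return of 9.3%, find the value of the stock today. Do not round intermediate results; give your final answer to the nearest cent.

D_1 = 2.49730
D_2 = 2.82195
D_3 = 3.18880
D_4 = 3.60335
D_5 = 4.07178
Terminal value at year 5: TV = D_5×(1+g_2)/(r−g_2) = 4.12471/0.08 = 51.55894
P_0 = D_1/(1+r)^1 + D_2/(1+r)^2 + D_3/(1+r)^3 + D_4/(1+r)^4 + D_5/(1+r)^5 + TV/(1+r)^5
    = 2.28481 + 2.36216 + 2.44212 + 2.52479 + 2.61026 + 33.05241 = 45.27655

$45.28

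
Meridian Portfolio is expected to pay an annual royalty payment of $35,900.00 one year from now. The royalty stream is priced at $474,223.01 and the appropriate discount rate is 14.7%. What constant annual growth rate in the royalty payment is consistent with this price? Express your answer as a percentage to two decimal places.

P = D₁/(r−g) ⇒ g = r − D₁/P = 0.147 − $35,900.00/$474,223.01 = 0.071297

7.13%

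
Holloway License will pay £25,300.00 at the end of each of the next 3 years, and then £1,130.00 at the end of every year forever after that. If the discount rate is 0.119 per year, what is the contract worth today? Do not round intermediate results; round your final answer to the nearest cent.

£67647.96

PV of 3-year annuity: £25,300.00 × [1 − (1+0.119)^−3] / 0.119 = 60870.90457
Perpetuity value at year 3: £1,130.00 / 0.119 = 9495.79832
PV of perpetuity: 9495.79832 / (1+0.119)^3 = 6777.05831
Total PV = 60870.90457 + 6777.05831 = 67647.96289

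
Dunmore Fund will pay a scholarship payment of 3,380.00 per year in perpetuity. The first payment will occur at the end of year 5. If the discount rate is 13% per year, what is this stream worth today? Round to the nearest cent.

15946.29

Value at end of year 4: C / r = 3,380.00 / 0.13 = 26,000.0000
Discount to today: PV = 26,000.0000 / (1 + 0.13)^4 = 26,000.0000 / 1.630474 = 15,946.29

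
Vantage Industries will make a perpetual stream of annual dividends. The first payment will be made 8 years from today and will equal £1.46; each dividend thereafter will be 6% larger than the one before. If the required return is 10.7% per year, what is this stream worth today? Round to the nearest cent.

£15.25

Value at end of year 7: C₁ / (r − g) = £1.46 / (0.107 − 0.06) = £31.0638
Discount to today: PV = £31.0638 / (1 + 0.107)^7 = £31.0638 / 2.037198 = £15.25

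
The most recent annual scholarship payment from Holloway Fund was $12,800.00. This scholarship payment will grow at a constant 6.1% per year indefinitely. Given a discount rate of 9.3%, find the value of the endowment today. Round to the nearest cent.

$424400.00

D₁ = D₀ × (1 + g) = $12,800.00 × 1.061 = $13,580.8000
Growing perpetuity: P = D₁ / (r − g) = $13,580.8000 / (0.093 − 0.061) = $424,400.00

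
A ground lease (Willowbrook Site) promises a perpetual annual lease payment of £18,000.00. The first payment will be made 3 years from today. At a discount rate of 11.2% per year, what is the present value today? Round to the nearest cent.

Value at end of year 2: C / r = £18,000.00 / 0.112 = £160,714.2857
Discount to today: PV = £160,714.2857 / (1 + 0.112)^2 = £160,714.2857 / 1.236544 = £129,970.54

£129970.54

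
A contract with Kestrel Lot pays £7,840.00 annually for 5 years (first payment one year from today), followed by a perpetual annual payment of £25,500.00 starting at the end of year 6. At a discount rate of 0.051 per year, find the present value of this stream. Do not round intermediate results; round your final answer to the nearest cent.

£423752.34

PV of 5-year annuity: £7,840.00 × [1 − (1+0.051)^−5] / 0.051 = 33849.47270
Perpetuity value at year 5: £25,500.00 / 0.051 = 500000.00000
PV of perpetuity: 500000.00000 / (1+0.051)^5 = 389902.86303
Total PV = 33849.47270 + 389902.86303 = 423752.33573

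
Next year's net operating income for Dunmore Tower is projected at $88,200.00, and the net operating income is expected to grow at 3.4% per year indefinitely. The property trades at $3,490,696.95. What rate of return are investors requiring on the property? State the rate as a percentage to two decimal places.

P = D₁/(r − g) ⇒ r = D₁/P + g = $88,200.0000/$3,490,696.95 + 0.034 = 0.025267 + 0.034 = 0.059267

5.93%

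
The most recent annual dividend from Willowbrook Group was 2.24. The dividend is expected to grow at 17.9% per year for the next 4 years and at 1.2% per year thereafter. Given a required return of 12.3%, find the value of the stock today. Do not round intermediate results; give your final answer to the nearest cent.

D_1 = 2.64096
D_2 = 3.11369
D_3 = 3.67104
D_4 = 4.32816
Terminal value at year 4: TV = D_4×(1+g_2)/(r−g_2) = 4.38010/0.111 = 39.46034
P_0 = D_1/(1+r)^1 + D_2/(1+r)^2 + D_3/(1+r)^3 + D_4/(1+r)^4 + TV/(1+r)^4
    = 2.35170 + 2.46897 + 2.59209 + 2.72135 + 24.81086 = 34.94497

34.94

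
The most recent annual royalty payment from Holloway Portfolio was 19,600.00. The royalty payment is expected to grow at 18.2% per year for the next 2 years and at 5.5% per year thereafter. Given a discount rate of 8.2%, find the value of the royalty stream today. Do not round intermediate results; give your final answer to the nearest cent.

958757.61

D_1 = 23167.20000
D_2 = 27383.63040
Terminal value at year 2: TV = D_2×(1+g_2)/(r−g_2) = 28889.73007/0.027 = 1069990.00267
P_0 = D_1/(1+r)^1 + D_2/(1+r)^2 + TV/(1+r)^2
    = 21411.46026 + 23390.33829 + 913955.81082 = 958757.60937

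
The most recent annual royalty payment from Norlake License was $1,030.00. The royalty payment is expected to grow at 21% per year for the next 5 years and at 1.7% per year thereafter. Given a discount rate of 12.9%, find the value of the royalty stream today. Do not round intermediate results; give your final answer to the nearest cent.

D_1 = 1246.30000
D_2 = 1508.02300
D_3 = 1824.70783
D_4 = 2207.89647
D_5 = 2671.55473
Terminal value at year 5: TV = D_5×(1+g_2)/(r−g_2) = 2716.97116/0.112 = 24258.67111
P_0 = D_1/(1+r)^1 + D_2/(1+r)^2 + D_3/(1+r)^3 + D_4/(1+r)^4 + D_5/(1+r)^5 + TV/(1+r)^5
    = 1103.89725 + 1183.09626 + 1267.97739 + 1358.94831 + 1456.44593 + 13225.04922 = 19595.41436

$19595.41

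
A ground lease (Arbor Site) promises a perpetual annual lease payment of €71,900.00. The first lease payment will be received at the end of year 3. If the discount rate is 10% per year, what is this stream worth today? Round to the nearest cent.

Value at end of year 2: C / r = €71,900.00 / 0.1 = €719,000.0000
Discount to today: PV = €719,000.0000 / (1 + 0.1)^2 = €719,000.0000 / 1.210000 = €594,214.88

€594214.88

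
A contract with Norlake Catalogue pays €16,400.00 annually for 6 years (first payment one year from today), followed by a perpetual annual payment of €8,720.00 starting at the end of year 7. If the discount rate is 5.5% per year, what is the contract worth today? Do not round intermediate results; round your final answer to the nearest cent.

PV of 6-year annuity: €16,400.00 × [1 − (1+0.055)^−6] / 0.055 = 81926.69706
Perpetuity value at year 6: €8,720.00 / 0.055 = 158545.45455
PV of perpetuity: 158545.45455 / (1+0.055)^6 = 114984.43025
Total PV = 81926.69706 + 114984.43025 = 196911.12732

€196911.13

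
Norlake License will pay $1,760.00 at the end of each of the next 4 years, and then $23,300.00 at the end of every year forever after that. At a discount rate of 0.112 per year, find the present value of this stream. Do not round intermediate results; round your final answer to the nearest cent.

PV of 4-year annuity: $1,760.00 × [1 − (1+0.112)^−4] / 0.112 = 5437.06943
Perpetuity value at year 4: $23,300.00 / 0.112 = 208035.71429
PV of perpetuity: 208035.71429 / (1+0.112)^4 = 136056.32915
Total PV = 5437.06943 + 136056.32915 = 141493.39859

$141493.40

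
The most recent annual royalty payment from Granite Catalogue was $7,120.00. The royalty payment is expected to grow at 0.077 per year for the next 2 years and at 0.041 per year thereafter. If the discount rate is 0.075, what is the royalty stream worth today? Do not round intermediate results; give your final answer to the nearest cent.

D_1 = 7668.24000
D_2 = 8258.69448
Terminal value at year 2: TV = D_2×(1+g_2)/(r−g_2) = 8597.30095/0.034 = 252861.79276
P_0 = D_1/(1+r)^1 + D_2/(1+r)^2 + TV/(1+r)^2
    = 7133.24651 + 7146.51767 + 218809.55566 = 233089.31984

$233089.32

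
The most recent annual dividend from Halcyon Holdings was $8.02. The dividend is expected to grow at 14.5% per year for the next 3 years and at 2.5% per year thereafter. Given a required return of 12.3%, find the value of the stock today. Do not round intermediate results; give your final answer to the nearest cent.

D_1 = 9.18290
D_2 = 10.51442
D_3 = 12.03901
Terminal value at year 3: TV = D_3×(1+g_2)/(r−g_2) = 12.33999/0.098 = 125.91823
P_0 = D_1/(1+r)^1 + D_2/(1+r)^2 + D_3/(1+r)^3 + TV/(1+r)^3
    = 8.17711 + 8.33731 + 8.50064 + 88.90974 = 113.92480

$113.92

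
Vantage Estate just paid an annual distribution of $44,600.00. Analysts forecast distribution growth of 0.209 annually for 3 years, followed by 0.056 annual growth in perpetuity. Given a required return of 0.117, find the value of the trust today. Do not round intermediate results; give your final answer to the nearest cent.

D_1 = 53921.40000
D_2 = 65190.97260
D_3 = 78815.88587
Terminal value at year 3: TV = D_3×(1+g_2)/(r−g_2) = 83229.57548/0.061 = 1364419.27020
P_0 = D_1/(1+r)^1 + D_2/(1+r)^2 + D_3/(1+r)^3 + TV/(1+r)^3
    = 48273.41092 + 52249.37673 + 56552.81689 + 979012.69891 = 1136088.30345

$1136088.30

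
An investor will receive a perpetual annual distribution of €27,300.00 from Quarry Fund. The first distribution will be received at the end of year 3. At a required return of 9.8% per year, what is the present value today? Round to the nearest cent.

Value at end of year 2: C / r = €27,300.00 / 0.098 = €278,571.4286
Discount to today: PV = €278,571.4286 / (1 + 0.098)^2 = €278,571.4286 / 1.205604 = €231,063.79

€231063.79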